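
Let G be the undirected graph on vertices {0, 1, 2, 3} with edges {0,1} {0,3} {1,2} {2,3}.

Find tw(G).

A width-2 tree decomposition is:
Bags: B1 = {0, 1, 2}  B2 = {0, 2, 3}
Tree: B1–B2
The largest bag has 3 vertices, giving width 2; this decomposition certifies tw(G) ≤ 2. Since 2–1–0–3–2 is a cycle in G, G is not acyclic. Forests are exactly the graphs of treewidth ≤ 1, so tw(G) ≥ 2. Therefore the treewidth is 2.

2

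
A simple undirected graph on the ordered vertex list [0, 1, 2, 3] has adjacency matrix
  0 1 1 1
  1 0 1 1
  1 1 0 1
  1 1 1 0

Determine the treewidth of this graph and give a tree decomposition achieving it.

With just one bag of size 4, the width is 4 − 1 = 3, so tw(G) ≤ 3. For the lower bound, the 4 vertices {0, 1, 2, 3} are pairwise adjacent, and any tree decomposition puts a clique entirely inside one bag — forcing width ≥ 3. Combining the bounds, tw(G) = 3.

Treewidth 3.
Bags: B1 = {0, 1, 2, 3}
Tree: (single bag)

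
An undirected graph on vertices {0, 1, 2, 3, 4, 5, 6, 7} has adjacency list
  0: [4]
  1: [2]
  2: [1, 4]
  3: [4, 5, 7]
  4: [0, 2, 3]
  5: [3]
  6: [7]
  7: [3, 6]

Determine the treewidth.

1

A width-1 tree decomposition is:
Bags: B1 = {2, 4}  B2 = {0, 4}  B3 = {3, 4}  B4 = {3, 7}  B5 = {3, 5}  B6 = {6, 7}  B7 = {1, 2}
Tree: B1–B2, B1–B3, B3–B4, B4–B5, B4–B6, B1–B7
Every bag has size at most 2, so the width is 2 − 1 = 1 and tw(G) ≤ 1. G has an edge, so its treewidth is at least 1. The upper and lower bounds meet at 1, so that is the treewidth.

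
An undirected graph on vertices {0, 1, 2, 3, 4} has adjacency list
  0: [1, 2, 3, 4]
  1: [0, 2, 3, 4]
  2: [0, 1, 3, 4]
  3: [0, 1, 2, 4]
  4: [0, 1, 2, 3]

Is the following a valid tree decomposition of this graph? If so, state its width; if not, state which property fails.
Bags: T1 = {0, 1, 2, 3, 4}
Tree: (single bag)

Every vertex of G appears in some bag (union = {0, 1, 2, 3, 4}); every edge is covered by a bag; and for each vertex v the set of bags containing v is connected in the bag tree. The decomposition is therefore valid. The largest bag has 5 vertices, so the width is 4.

Yes; width 4.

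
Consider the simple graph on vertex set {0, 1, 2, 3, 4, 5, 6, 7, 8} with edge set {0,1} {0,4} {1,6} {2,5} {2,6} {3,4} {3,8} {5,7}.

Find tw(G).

1

A width-1 tree decomposition is:
Bags: B1 = {3, 8}  B2 = {3, 4}  B3 = {0, 4}  B4 = {0, 1}  B5 = {1, 6}  B6 = {2, 6}  B7 = {2, 5}  B8 = {5, 7}
Tree: B1–B2, B2–B3, B3–B4, B4–B5, B5–B6, B6–B7, B7–B8
Each bag holds 2 vertices, so the decomposition has width 1, which upper-bounds the treewidth. Since G has at least one edge (e.g. 8–3), it is not an edgeless graph, so tw(G) ≥ 1. Combining the bounds, tw(G) = 1.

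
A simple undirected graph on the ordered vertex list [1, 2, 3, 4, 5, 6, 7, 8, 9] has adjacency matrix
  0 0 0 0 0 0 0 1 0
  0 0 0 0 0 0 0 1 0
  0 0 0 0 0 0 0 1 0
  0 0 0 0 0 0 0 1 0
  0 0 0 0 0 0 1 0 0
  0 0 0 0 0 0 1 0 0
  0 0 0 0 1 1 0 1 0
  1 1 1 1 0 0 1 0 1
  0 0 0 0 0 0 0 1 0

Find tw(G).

1

A width-1 tree decomposition is:
Bags: B1 = {2, 8}  B2 = {7, 8}  B3 = {6, 7}  B4 = {3, 8}  B5 = {8, 9}  B6 = {1, 8}  B7 = {4, 8}  B8 = {5, 7}
Tree: B1–B2, B2–B3, B2–B4, B1–B5, B2–B6, B5–B7, B2–B8
The largest bag has 2 vertices, giving width 1; this decomposition certifies tw(G) ≤ 1. Since G has at least one edge (e.g. 2–8), it is not an edgeless graph, so tw(G) ≥ 1. Therefore the treewidth is 1.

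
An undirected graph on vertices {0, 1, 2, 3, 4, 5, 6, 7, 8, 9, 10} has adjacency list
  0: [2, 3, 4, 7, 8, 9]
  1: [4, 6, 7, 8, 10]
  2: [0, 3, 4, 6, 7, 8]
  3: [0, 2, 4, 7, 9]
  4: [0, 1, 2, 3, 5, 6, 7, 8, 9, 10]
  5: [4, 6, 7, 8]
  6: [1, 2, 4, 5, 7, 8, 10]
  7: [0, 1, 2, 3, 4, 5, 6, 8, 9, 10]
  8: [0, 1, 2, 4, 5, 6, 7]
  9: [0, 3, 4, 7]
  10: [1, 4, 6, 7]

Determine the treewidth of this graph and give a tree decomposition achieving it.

Treewidth 4.
One such decomposition:
Bags: B1 = {0, 2, 4, 7, 8}  B2 = {2, 4, 6, 7, 8}  B3 = {0, 2, 3, 4, 7}  B4 = {1, 4, 6, 7, 8}  B5 = {4, 5, 6, 7, 8}  B6 = {1, 4, 6, 7, 10}  B7 = {0, 3, 4, 7, 9}
Tree: B1–B2, B1–B3, B2–B4, B2–B5, B4–B6, B3–B7

Every bag has size at most 5, so the width is 5 − 1 = 4 and tw(G) ≤ 4. For the lower bound, the 5 vertices {0, 3, 4, 7, 9} are pairwise adjacent, and any tree decomposition puts a clique entirely inside one bag — forcing width ≥ 4. Hence tw(G) = 4 exactly.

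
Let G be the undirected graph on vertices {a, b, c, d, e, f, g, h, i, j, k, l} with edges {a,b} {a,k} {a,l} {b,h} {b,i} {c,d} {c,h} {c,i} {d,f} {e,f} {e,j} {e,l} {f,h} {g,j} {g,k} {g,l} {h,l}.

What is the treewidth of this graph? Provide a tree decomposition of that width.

The largest bag has 4 vertices, giving width 3; this decomposition certifies tw(G) ≤ 3. For the lower bound: the 4 vertex sets {g,j,k}, {a}, {l}, {b,e,f,h} are disjoint, each induces a connected subgraph, and every pair is joined by at least one edge of G. Contracting each set to a single vertex therefore yields K_{4} as a minor, and since treewidth is minor-monotone, tw(G) ≥ tw(K_{4}) = 3. The upper and lower bounds meet at 3, so that is the treewidth.

Treewidth 3.
Bags: B1 = {a, g, j, k}  B2 = {a, g, j, l}  B3 = {a, e, j, l}  B4 = {a, b, e, l}  B5 = {b, e, h, l}  B6 = {b, e, f, h}  B7 = {b, f, h, i}  B8 = {c, f, h, i}  B9 = {c, d, f, i}
Tree: B1–B2, B2–B3, B3–B4, B4–B5, B5–B6, B6–B7, B7–B8, B8–B9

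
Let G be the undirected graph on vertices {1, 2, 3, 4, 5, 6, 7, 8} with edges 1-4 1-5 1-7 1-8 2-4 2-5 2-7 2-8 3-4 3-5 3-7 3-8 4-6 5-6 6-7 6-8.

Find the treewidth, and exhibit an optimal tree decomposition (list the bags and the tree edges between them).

The largest bag has 5 vertices, giving width 4; this decomposition certifies tw(G) ≤ 4. For the lower bound: the 5 vertex sets {3,8}, {5,6}, {1,4}, {2}, {7} are disjoint, each induces a connected subgraph, and every pair is joined by at least one edge of G. Contracting each set to a single vertex therefore yields K_{5} as a minor, and since treewidth is minor-monotone, tw(G) ≥ tw(K_{5}) = 4. Hence tw(G) = 4 exactly.

Treewidth 4.
One optimal decomposition is:
Bags: B1 = {1, 2, 3, 6, 8}  B2 = {1, 2, 3, 5, 6}  B3 = {1, 2, 3, 4, 6}  B4 = {1, 2, 3, 6, 7}
Tree: B1–B2, B2–B3, B3–B4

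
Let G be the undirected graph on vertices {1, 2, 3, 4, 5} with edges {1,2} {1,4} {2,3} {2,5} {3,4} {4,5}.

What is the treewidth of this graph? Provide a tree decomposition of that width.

Treewidth 2.
One optimal decomposition is:
Bags: B1 = {2, 4, 5}  B2 = {1, 2, 4}  B3 = {2, 3, 4}
Tree: B1–B2, B2–B3

The largest bag has 3 vertices, giving width 2; this decomposition certifies tw(G) ≤ 2. The edges 5–2–1–4–5 form a cycle, so G is not a tree and its treewidth is at least 2. Therefore the treewidth is 2.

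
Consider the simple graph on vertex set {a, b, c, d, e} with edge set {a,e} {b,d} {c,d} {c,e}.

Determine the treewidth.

A width-1 tree decomposition is:
Bags: B1 = {b, d}  B2 = {c, d}  B3 = {c, e}  B4 = {a, e}
Tree: B1–B2, B2–B3, B3–B4
Every bag has size at most 2, so the width is 2 − 1 = 1 and tw(G) ≤ 1. Any graph with an edge has treewidth ≥ 1, and G has the edge b–d. Hence tw(G) = 1 exactly.

1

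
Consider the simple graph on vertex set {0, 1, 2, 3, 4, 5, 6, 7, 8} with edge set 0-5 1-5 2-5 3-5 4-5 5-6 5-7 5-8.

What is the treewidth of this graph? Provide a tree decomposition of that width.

Each bag holds 2 vertices, so the decomposition has width 1, which upper-bounds the treewidth. G has an edge, so its treewidth is at least 1. The upper and lower bounds meet at 1, so that is the treewidth.

Treewidth 1.
Bags: B1 = {5, 8}  B2 = {0, 5}  B3 = {5, 7}  B4 = {5, 6}  B5 = {3, 5}  B6 = {2, 5}  B7 = {1, 5}  B8 = {4, 5}
Tree: B1–B2, B2–B3, B3–B4, B4–B5, B3–B6, B3–B7, B6–B8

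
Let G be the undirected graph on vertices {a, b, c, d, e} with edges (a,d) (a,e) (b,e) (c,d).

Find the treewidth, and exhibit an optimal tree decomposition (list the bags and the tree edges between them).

Treewidth 1.
One such decomposition:
Bags: B1 = {b, e}  B2 = {a, e}  B3 = {a, d}  B4 = {c, d}
Tree: B1–B2, B2–B3, B3–B4

Each bag holds 2 vertices, so the decomposition has width 1, which upper-bounds the treewidth. G has an edge, so its treewidth is at least 1. The upper and lower bounds meet at 1, so that is the treewidth.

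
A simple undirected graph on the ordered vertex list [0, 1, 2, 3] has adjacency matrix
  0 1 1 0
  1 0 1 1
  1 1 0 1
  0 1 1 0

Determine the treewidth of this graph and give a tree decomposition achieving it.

Treewidth 2.
Bags: B1 = {0, 1, 2}  B2 = {1, 2, 3}
Tree: B1–B2

The largest bag has 3 vertices, giving width 2; this decomposition certifies tw(G) ≤ 2. Conversely, {0, 1, 2} is a clique of size 3, and the vertices of any clique must share a bag in every tree decomposition; so some bag has ≥ 3 vertices and tw(G) ≥ 2. The upper and lower bounds meet at 2, so that is the treewidth.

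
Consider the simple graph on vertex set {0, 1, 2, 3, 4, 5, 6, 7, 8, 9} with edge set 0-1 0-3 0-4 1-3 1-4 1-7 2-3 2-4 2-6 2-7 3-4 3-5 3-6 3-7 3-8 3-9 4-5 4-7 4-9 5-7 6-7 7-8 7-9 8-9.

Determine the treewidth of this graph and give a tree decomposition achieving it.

Each bag holds 4 vertices, so the decomposition has width 3, which upper-bounds the treewidth. Conversely, {0, 1, 3, 4} is a clique of size 4, and the vertices of any clique must share a bag in every tree decomposition; so some bag has ≥ 4 vertices and tw(G) ≥ 3. The upper and lower bounds meet at 3, so that is the treewidth.

Treewidth 3.
Bags: B1 = {1, 3, 4, 7}  B2 = {0, 1, 3, 4}  B3 = {2, 3, 4, 7}  B4 = {2, 3, 6, 7}  B5 = {3, 4, 5, 7}  B6 = {3, 4, 7, 9}  B7 = {3, 7, 8, 9}
Tree: B1–B2, B1–B3, B3–B4, B1–B5, B3–B6, B6–B7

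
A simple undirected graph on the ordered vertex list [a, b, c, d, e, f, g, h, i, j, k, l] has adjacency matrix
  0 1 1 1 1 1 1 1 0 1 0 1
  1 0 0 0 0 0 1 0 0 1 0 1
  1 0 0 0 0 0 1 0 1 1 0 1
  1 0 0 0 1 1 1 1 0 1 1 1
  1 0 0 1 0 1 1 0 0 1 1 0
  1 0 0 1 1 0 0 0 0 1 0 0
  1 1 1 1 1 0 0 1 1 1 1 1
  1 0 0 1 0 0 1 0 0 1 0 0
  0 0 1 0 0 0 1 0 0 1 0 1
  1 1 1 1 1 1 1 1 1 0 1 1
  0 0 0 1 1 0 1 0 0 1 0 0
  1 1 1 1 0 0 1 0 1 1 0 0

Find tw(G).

4

A width-4 tree decomposition is:
Bags: B1 = {a, d, g, j, l}  B2 = {a, d, e, g, j}  B3 = {a, c, g, j, l}  B4 = {a, b, g, j, l}  B5 = {a, d, e, f, j}  B6 = {a, d, g, h, j}  B7 = {c, g, i, j, l}  B8 = {d, e, g, j, k}
Tree: B1–B2, B1–B3, B3–B4, B2–B5, B2–B6, B3–B7, B2–B8
The largest bag has 5 vertices, giving width 4; this decomposition certifies tw(G) ≤ 4. Conversely, {a, d, e, g, j} is a clique of size 5, and the vertices of any clique must share a bag in every tree decomposition; so some bag has ≥ 5 vertices and tw(G) ≥ 4. The upper and lower bounds meet at 4, so that is the treewidth.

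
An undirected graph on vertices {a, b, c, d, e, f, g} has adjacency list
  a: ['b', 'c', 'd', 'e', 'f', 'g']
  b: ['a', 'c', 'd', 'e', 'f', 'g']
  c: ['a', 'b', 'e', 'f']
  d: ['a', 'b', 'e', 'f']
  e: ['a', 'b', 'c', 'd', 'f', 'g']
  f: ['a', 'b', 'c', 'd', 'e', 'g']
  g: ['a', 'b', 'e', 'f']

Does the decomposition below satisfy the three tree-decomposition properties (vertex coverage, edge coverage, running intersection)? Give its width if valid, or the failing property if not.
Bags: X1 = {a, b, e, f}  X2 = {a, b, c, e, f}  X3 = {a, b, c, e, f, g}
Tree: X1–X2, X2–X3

A tree decomposition must satisfy three properties: every vertex lies in some bag; for every edge, both endpoints lie together in some bag; and for every vertex, the bags containing it form a connected subtree. Here vertex d appears in no bag, so the decomposition is invalid.

No — vertex d appears in no bag.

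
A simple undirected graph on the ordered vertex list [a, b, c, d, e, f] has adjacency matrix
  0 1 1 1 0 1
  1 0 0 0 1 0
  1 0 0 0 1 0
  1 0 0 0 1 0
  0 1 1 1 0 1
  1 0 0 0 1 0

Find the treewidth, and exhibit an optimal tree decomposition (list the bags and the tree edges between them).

Treewidth 2.
Bags: B1 = {a, e, f}  B2 = {a, b, e}  B3 = {a, d, e}  B4 = {a, c, e}
Tree: B1–B2, B2–B3, B3–B4

Every bag has size at most 3, so the width is 3 − 1 = 2 and tw(G) ≤ 2. Since a–f–e–b–a is a cycle in G, G is not acyclic. Forests are exactly the graphs of treewidth ≤ 1, so tw(G) ≥ 2. The upper and lower bounds meet at 2, so that is the treewidth.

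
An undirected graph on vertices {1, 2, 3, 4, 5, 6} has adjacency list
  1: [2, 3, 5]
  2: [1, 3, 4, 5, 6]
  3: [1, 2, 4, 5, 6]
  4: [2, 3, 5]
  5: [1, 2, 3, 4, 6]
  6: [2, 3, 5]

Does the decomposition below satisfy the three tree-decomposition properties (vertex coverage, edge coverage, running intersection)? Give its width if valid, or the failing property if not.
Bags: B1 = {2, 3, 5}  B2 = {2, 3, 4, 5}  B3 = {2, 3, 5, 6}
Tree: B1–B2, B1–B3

A tree decomposition must satisfy three properties: every vertex lies in some bag; for every edge, both endpoints lie together in some bag; and for every vertex, the bags containing it form a connected subtree. Here vertex 1 appears in no bag, so the decomposition is invalid.

No — vertex 1 appears in no bag.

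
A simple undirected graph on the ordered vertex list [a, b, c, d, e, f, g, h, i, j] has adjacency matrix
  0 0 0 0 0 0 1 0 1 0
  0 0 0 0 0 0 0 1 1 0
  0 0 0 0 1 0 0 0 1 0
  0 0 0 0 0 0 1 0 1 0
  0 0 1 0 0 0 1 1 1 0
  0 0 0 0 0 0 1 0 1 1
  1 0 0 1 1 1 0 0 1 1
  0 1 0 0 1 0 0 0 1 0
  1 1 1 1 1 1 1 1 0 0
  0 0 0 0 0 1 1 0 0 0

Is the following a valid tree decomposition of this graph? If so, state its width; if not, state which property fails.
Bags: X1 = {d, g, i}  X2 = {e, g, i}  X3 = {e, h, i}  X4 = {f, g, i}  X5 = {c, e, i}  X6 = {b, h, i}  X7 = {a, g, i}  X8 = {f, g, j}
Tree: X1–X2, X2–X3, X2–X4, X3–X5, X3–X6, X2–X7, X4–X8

Vertex coverage: the bags together contain {a, b, c, d, e, f, g, h, i, j}, the full vertex set. Edge coverage: each edge of G has both endpoints in at least one bag. Running intersection: for every vertex, the bags containing it form a connected subtree. All three properties hold, so this is a valid tree decomposition of width max|bag| − 1 = 2, and hence tw(G) ≤ 2.

Yes; width 2.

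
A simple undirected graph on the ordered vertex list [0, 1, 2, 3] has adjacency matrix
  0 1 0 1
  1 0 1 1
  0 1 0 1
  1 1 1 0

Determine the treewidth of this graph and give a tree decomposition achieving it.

Each bag holds 3 vertices, so the decomposition has width 2, which upper-bounds the treewidth. Conversely, {0, 1, 3} is a clique of size 3, and the vertices of any clique must share a bag in every tree decomposition; so some bag has ≥ 3 vertices and tw(G) ≥ 2. Hence tw(G) = 2 exactly.

Treewidth 2.
One optimal decomposition is:
Bags: B1 = {0, 1, 3}  B2 = {1, 2, 3}
Tree: B1–B2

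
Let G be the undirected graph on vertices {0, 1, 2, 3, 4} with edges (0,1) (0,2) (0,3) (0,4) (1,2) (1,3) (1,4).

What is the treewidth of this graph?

A width-2 tree decomposition is:
Bags: B1 = {0, 1, 3}  B2 = {0, 1, 4}  B3 = {0, 1, 2}
Tree: B1–B2, B2–B3
Each bag holds 3 vertices, so the decomposition has width 2, which upper-bounds the treewidth. For the lower bound, the 3 vertices {0, 1, 2} are pairwise adjacent, and any tree decomposition puts a clique entirely inside one bag — forcing width ≥ 2. Combining the bounds, tw(G) = 2.

2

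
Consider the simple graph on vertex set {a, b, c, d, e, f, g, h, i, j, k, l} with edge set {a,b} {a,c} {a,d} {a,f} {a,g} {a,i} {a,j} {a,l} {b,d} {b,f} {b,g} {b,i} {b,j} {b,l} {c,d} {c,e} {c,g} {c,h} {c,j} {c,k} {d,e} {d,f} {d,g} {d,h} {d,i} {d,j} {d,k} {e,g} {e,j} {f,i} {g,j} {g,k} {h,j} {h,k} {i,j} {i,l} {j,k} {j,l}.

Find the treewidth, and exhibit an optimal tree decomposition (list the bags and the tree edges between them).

Every bag has size at most 5, so the width is 5 − 1 = 4 and tw(G) ≤ 4. On the other hand G contains the 5-clique {c, d, e, g, j}. A clique must lie in a single bag of any decomposition, so no decomposition can have width below 4. The upper and lower bounds meet at 4, so that is the treewidth.

Treewidth 4.
One optimal decomposition is:
Bags: B1 = {c, d, g, j, k}  B2 = {c, d, h, j, k}  B3 = {a, c, d, g, j}  B4 = {a, b, d, g, j}  B5 = {a, b, d, i, j}  B6 = {c, d, e, g, j}  B7 = {a, b, d, f, i}  B8 = {a, b, i, j, l}
Tree: B1–B2, B1–B3, B3–B4, B4–B5, B1–B6, B5–B7, B5–B8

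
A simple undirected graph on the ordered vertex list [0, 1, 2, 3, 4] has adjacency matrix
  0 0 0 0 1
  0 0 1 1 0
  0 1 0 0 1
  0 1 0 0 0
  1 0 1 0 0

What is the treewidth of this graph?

1

A width-1 tree decomposition is:
Bags: B1 = {0, 4}  B2 = {2, 4}  B3 = {1, 2}  B4 = {1, 3}
Tree: B1–B2, B2–B3, B3–B4
Every bag has size at most 2, so the width is 2 − 1 = 1 and tw(G) ≤ 1. Any graph with an edge has treewidth ≥ 1, and G has the edge 0–4. Therefore the treewidth is 1.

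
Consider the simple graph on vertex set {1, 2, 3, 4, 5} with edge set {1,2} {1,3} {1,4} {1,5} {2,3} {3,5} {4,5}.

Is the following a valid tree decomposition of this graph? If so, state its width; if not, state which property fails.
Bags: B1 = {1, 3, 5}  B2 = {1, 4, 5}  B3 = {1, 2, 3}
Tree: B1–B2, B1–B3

Vertex coverage: the bags together contain {1, 2, 3, 4, 5}, the full vertex set. Edge coverage: each edge of G has both endpoints in at least one bag. Running intersection: for every vertex, the bags containing it form a connected subtree. All three properties hold, so this is a valid tree decomposition of width max|bag| − 1 = 2, and hence tw(G) ≤ 2.

Yes; width 2.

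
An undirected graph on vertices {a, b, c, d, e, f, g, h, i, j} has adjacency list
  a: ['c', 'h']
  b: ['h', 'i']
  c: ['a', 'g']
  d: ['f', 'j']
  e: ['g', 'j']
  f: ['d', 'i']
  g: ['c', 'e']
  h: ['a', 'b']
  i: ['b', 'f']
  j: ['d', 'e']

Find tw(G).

2

A width-2 tree decomposition is:
Bags: B1 = {a, c, g}  B2 = {a, g, h}  B3 = {b, g, h}  B4 = {b, g, i}  B5 = {f, g, i}  B6 = {d, f, g}  B7 = {d, g, j}  B8 = {e, g, j}
Tree: B1–B2, B2–B3, B3–B4, B4–B5, B5–B6, B6–B7, B7–B8
The largest bag has 3 vertices, giving width 2; this decomposition certifies tw(G) ≤ 2. For the lower bound, G contains the cycle g–c–a–h–b–i–f–d–j–e–g, so G is not a forest; only forests have treewidth ≤ 1, hence tw(G) ≥ 2. The upper and lower bounds meet at 2, so that is the treewidth.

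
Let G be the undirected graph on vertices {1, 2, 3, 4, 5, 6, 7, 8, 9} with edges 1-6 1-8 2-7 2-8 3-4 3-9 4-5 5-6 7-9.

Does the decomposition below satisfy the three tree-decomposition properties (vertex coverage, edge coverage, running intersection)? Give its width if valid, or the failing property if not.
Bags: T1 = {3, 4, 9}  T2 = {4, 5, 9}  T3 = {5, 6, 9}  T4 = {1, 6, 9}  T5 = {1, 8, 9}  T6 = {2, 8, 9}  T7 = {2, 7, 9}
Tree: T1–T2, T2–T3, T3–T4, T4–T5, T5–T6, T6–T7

Yes; width 2.

Checking the three conditions: (i) the bags cover all of {1, 2, 3, 4, 5, 6, 7, 8, 9}; (ii) for each edge, some bag contains both endpoints; (iii) the bags containing any fixed vertex form a subtree. All hold, so the decomposition is valid with width 3 − 1 = 2.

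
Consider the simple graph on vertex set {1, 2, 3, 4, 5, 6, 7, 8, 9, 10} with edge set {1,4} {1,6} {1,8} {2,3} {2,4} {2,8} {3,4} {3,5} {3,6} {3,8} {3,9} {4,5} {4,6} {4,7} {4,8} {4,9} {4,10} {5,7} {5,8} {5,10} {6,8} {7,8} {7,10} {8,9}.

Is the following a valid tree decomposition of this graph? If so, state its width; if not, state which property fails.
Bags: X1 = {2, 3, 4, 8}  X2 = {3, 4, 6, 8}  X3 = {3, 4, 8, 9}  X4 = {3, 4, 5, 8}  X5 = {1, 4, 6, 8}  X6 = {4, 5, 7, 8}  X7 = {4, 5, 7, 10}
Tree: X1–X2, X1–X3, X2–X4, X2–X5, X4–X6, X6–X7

Every vertex of G appears in some bag (union = {1, 2, 3, 4, 5, 6, 7, 8, 9, 10}); every edge is covered by a bag; and for each vertex v the set of bags containing v is connected in the bag tree. The decomposition is therefore valid. The largest bag has 4 vertices, so the width is 3.

Yes; width 3.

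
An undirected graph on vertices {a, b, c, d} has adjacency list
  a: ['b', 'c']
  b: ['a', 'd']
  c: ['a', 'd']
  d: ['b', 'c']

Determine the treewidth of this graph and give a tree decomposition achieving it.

Treewidth 2.
Bags: B1 = {a, c, d}  B2 = {a, b, d}
Tree: B1–B2

The largest bag has 3 vertices, giving width 2; this decomposition certifies tw(G) ≤ 2. The edges d–c–a–b–d form a cycle, so G is not a tree and its treewidth is at least 2. Combining the bounds, tw(G) = 2.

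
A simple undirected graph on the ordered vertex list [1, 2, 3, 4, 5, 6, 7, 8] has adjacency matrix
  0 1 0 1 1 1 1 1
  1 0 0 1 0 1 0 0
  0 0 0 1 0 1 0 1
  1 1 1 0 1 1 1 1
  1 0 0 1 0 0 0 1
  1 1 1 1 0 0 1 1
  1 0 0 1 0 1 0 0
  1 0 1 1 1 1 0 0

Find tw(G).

A width-3 tree decomposition is:
Bags: B1 = {1, 4, 6, 8}  B2 = {1, 4, 5, 8}  B3 = {1, 2, 4, 6}  B4 = {3, 4, 6, 8}  B5 = {1, 4, 6, 7}
Tree: B1–B2, B1–B3, B1–B4, B3–B5
Every bag has size at most 4, so the width is 4 − 1 = 3 and tw(G) ≤ 3. On the other hand G contains the 4-clique {1, 4, 5, 8}. A clique must lie in a single bag of any decomposition, so no decomposition can have width below 3. Therefore the treewidth is 3.

3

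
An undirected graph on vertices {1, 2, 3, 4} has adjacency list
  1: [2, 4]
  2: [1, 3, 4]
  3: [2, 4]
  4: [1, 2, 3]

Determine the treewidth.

2

A width-2 tree decomposition is:
Bags: B1 = {1, 2, 4}  B2 = {2, 3, 4}
Tree: B1–B2
The largest bag has 3 vertices, giving width 2; this decomposition certifies tw(G) ≤ 2. On the other hand G contains the 3-clique {1, 2, 4}. A clique must lie in a single bag of any decomposition, so no decomposition can have width below 2. The upper and lower bounds meet at 2, so that is the treewidth.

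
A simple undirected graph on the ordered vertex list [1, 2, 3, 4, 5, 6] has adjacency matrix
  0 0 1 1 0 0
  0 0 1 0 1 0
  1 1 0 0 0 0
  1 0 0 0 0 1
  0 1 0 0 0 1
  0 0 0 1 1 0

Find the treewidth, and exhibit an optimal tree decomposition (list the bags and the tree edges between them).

Treewidth 2.
One optimal decomposition is:
Bags: B1 = {1, 3, 4}  B2 = {3, 4, 6}  B3 = {3, 5, 6}  B4 = {2, 3, 5}
Tree: B1–B2, B2–B3, B3–B4

The largest bag has 3 vertices, giving width 2; this decomposition certifies tw(G) ≤ 2. The edges 3–1–4–6–5–2–3 form a cycle, so G is not a tree and its treewidth is at least 2. Hence tw(G) = 2 exactly.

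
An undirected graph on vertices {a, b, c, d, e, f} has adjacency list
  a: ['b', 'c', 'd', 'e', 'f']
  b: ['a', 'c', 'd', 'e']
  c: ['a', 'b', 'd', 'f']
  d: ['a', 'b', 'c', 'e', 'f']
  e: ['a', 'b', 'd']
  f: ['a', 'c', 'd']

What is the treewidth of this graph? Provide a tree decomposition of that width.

Treewidth 3.
Bags: B1 = {a, b, c, d}  B2 = {a, b, d, e}  B3 = {a, c, d, f}
Tree: B1–B2, B1–B3

The largest bag has 4 vertices, giving width 3; this decomposition certifies tw(G) ≤ 3. For the lower bound, the 4 vertices {a, b, d, e} are pairwise adjacent, and any tree decomposition puts a clique entirely inside one bag — forcing width ≥ 3. Therefore the treewidth is 3.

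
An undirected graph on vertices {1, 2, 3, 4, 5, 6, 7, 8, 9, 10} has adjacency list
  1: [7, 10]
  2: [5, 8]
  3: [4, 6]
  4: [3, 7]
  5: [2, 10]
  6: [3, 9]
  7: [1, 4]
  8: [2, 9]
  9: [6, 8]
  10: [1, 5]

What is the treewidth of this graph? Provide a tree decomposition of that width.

Treewidth 2.
Bags: B1 = {2, 8, 9}  B2 = {2, 5, 9}  B3 = {5, 9, 10}  B4 = {1, 9, 10}  B5 = {1, 7, 9}  B6 = {4, 7, 9}  B7 = {3, 4, 9}  B8 = {3, 6, 9}
Tree: B1–B2, B2–B3, B3–B4, B4–B5, B5–B6, B6–B7, B7–B8

The largest bag has 3 vertices, giving width 2; this decomposition certifies tw(G) ≤ 2. For the lower bound, G contains the cycle 9–8–2–5–10–1–7–4–3–6–9, so G is not a forest; only forests have treewidth ≤ 1, hence tw(G) ≥ 2. Therefore the treewidth is 2.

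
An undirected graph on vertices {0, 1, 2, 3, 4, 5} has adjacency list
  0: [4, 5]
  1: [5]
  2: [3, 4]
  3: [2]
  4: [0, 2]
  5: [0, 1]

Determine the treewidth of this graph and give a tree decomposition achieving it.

Treewidth 1.
Bags: B1 = {1, 5}  B2 = {0, 5}  B3 = {0, 4}  B4 = {2, 4}  B5 = {2, 3}
Tree: B1–B2, B2–B3, B3–B4, B4–B5

Each bag holds 2 vertices, so the decomposition has width 1, which upper-bounds the treewidth. Since G has at least one edge (e.g. 1–5), it is not an edgeless graph, so tw(G) ≥ 1. Combining the bounds, tw(G) = 1.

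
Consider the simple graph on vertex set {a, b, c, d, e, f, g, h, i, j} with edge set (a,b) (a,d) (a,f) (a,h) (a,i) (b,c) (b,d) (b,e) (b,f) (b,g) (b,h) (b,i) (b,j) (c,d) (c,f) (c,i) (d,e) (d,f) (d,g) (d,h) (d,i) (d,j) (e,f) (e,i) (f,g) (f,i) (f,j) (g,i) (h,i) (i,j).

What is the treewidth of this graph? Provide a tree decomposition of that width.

Treewidth 4.
One such decomposition:
Bags: B1 = {b, c, d, f, i}  B2 = {a, b, d, f, i}  B3 = {a, b, d, h, i}  B4 = {b, d, f, i, j}  B5 = {b, d, e, f, i}  B6 = {b, d, f, g, i}
Tree: B1–B2, B2–B3, B2–B4, B1–B5, B4–B6

The largest bag has 5 vertices, giving width 4; this decomposition certifies tw(G) ≤ 4. Conversely, {a, b, d, h, i} is a clique of size 5, and the vertices of any clique must share a bag in every tree decomposition; so some bag has ≥ 5 vertices and tw(G) ≥ 4. Therefore the treewidth is 4.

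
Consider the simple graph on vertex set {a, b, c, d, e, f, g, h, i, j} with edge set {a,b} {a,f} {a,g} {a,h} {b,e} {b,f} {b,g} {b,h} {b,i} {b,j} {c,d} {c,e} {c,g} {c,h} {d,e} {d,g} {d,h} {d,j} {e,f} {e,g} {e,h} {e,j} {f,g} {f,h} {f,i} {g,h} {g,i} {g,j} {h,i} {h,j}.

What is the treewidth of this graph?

A width-4 tree decomposition is:
Bags: B1 = {b, e, f, g, h}  B2 = {a, b, f, g, h}  B3 = {b, e, g, h, j}  B4 = {b, f, g, h, i}  B5 = {d, e, g, h, j}  B6 = {c, d, e, g, h}
Tree: B1–B2, B1–B3, B1–B4, B3–B5, B5–B6
The largest bag has 5 vertices, giving width 4; this decomposition certifies tw(G) ≤ 4. Conversely, {d, e, g, h, j} is a clique of size 5, and the vertices of any clique must share a bag in every tree decomposition; so some bag has ≥ 5 vertices and tw(G) ≥ 4. Combining the bounds, tw(G) = 4.

4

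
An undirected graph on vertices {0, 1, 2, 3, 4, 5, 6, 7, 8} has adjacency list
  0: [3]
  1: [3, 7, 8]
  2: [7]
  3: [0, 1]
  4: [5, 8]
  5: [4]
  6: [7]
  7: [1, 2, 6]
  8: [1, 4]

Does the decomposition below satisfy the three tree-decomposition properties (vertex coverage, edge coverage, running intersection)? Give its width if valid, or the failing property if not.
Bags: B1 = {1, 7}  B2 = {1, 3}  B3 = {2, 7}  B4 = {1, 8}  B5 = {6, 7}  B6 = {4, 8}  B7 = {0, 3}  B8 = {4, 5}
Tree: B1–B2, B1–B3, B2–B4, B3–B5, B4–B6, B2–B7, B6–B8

Checking the three conditions: (i) the bags cover all of {0, 1, 2, 3, 4, 5, 6, 7, 8}; (ii) for each edge, some bag contains both endpoints; (iii) the bags containing any fixed vertex form a subtree. All hold, so the decomposition is valid with width 2 − 1 = 1.

Yes; width 1.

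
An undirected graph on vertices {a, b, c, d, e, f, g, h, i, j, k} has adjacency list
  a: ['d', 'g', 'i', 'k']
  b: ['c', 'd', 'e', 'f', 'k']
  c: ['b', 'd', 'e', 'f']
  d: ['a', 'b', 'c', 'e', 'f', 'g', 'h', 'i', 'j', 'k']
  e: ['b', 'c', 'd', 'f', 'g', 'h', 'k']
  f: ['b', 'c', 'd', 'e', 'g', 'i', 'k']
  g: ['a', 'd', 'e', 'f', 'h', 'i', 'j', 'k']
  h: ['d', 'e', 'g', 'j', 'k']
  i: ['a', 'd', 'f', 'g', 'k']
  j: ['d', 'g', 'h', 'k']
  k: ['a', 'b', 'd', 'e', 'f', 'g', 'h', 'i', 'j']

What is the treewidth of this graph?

A width-4 tree decomposition is:
Bags: B1 = {b, d, e, f, k}  B2 = {b, c, d, e, f}  B3 = {d, e, f, g, k}  B4 = {d, f, g, i, k}  B5 = {a, d, g, i, k}  B6 = {d, e, g, h, k}  B7 = {d, g, h, j, k}
Tree: B1–B2, B1–B3, B3–B4, B4–B5, B3–B6, B6–B7
Each bag holds 5 vertices, so the decomposition has width 4, which upper-bounds the treewidth. On the other hand G contains the 5-clique {b, c, d, e, f}. A clique must lie in a single bag of any decomposition, so no decomposition can have width below 4. Therefore the treewidth is 4.

4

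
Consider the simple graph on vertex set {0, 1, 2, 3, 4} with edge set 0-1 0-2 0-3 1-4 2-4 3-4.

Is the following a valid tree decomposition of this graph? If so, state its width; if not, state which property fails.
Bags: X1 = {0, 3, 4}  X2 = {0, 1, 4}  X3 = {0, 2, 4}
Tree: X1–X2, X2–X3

Every vertex of G appears in some bag (union = {0, 1, 2, 3, 4}); every edge is covered by a bag; and for each vertex v the set of bags containing v is connected in the bag tree. The decomposition is therefore valid. The largest bag has 3 vertices, so the width is 2.

Yes; width 2.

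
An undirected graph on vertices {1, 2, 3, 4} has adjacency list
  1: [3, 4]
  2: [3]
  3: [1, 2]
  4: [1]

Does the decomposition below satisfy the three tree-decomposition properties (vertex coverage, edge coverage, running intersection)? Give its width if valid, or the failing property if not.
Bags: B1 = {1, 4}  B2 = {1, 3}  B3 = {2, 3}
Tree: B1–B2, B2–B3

Yes; width 1.

Checking the three conditions: (i) the bags cover all of {1, 2, 3, 4}; (ii) for each edge, some bag contains both endpoints; (iii) the bags containing any fixed vertex form a subtree. All hold, so the decomposition is valid with width 2 − 1 = 1.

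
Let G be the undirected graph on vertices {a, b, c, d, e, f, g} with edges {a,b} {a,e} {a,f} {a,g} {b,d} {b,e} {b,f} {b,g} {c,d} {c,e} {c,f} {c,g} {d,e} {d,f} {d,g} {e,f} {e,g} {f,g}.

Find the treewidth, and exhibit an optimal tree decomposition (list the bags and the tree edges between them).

Each bag holds 5 vertices, so the decomposition has width 4, which upper-bounds the treewidth. On the other hand G contains the 5-clique {c, d, e, f, g}. A clique must lie in a single bag of any decomposition, so no decomposition can have width below 4. Hence tw(G) = 4 exactly.

Treewidth 4.
One optimal decomposition is:
Bags: B1 = {a, b, e, f, g}  B2 = {b, d, e, f, g}  B3 = {c, d, e, f, g}
Tree: B1–B2, B2–B3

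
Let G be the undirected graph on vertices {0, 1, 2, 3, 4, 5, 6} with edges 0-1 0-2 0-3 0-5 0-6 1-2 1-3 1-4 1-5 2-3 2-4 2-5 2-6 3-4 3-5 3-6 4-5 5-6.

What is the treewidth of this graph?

4

A width-4 tree decomposition is:
Bags: B1 = {0, 2, 3, 5, 6}  B2 = {0, 1, 2, 3, 5}  B3 = {1, 2, 3, 4, 5}
Tree: B1–B2, B2–B3
Every bag has size at most 5, so the width is 5 − 1 = 4 and tw(G) ≤ 4. Conversely, {0, 1, 2, 3, 5} is a clique of size 5, and the vertices of any clique must share a bag in every tree decomposition; so some bag has ≥ 5 vertices and tw(G) ≥ 4. Therefore the treewidth is 4.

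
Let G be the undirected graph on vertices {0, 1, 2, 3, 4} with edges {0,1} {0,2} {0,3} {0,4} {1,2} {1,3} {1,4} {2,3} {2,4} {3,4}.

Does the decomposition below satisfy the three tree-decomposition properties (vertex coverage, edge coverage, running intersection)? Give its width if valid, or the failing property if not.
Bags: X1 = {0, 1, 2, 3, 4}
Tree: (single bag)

Yes; width 4.

Every vertex of G appears in some bag (union = {0, 1, 2, 3, 4}); every edge is covered by a bag; and for each vertex v the set of bags containing v is connected in the bag tree. The decomposition is therefore valid. The largest bag has 5 vertices, so the width is 4.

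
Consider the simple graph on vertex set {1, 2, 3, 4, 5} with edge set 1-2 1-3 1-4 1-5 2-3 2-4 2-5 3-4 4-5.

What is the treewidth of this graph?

3

A width-3 tree decomposition is:
Bags: B1 = {1, 2, 3, 4}  B2 = {1, 2, 4, 5}
Tree: B1–B2
The largest bag has 4 vertices, giving width 3; this decomposition certifies tw(G) ≤ 3. Conversely, {1, 2, 3, 4} is a clique of size 4, and the vertices of any clique must share a bag in every tree decomposition; so some bag has ≥ 4 vertices and tw(G) ≥ 3. Combining the bounds, tw(G) = 3.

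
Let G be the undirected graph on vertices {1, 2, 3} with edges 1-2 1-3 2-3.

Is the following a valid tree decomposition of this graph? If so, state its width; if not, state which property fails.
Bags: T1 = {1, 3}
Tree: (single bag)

A tree decomposition must satisfy three properties: every vertex lies in some bag; for every edge, both endpoints lie together in some bag; and for every vertex, the bags containing it form a connected subtree. Here vertex 2 appears in no bag, so the decomposition is invalid.

No — vertex 2 appears in no bag.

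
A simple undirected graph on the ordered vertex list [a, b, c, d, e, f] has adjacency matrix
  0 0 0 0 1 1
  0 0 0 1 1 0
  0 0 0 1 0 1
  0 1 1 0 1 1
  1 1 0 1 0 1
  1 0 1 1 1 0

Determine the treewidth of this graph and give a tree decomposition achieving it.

The largest bag has 3 vertices, giving width 2; this decomposition certifies tw(G) ≤ 2. Conversely, {d, e, f} is a clique of size 3, and the vertices of any clique must share a bag in every tree decomposition; so some bag has ≥ 3 vertices and tw(G) ≥ 2. Therefore the treewidth is 2.

Treewidth 2.
One optimal decomposition is:
Bags: B1 = {c, d, f}  B2 = {d, e, f}  B3 = {b, d, e}  B4 = {a, e, f}
Tree: B1–B2, B2–B3, B2–B4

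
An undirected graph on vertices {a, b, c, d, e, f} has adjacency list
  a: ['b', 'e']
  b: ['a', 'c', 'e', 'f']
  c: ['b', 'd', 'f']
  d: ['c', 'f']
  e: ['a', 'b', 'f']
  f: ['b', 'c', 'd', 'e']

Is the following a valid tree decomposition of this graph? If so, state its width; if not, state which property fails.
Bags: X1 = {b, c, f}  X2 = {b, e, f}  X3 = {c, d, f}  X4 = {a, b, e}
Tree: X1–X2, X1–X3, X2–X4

Yes; width 2.

Vertex coverage: the bags together contain {a, b, c, d, e, f}, the full vertex set. Edge coverage: each edge of G has both endpoints in at least one bag. Running intersection: for every vertex, the bags containing it form a connected subtree. All three properties hold, so this is a valid tree decomposition of width max|bag| − 1 = 2, and hence tw(G) ≤ 2.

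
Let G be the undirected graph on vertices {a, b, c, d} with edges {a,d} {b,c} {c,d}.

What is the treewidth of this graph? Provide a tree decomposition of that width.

Every bag has size at most 2, so the width is 2 − 1 = 1 and tw(G) ≤ 1. Since G has at least one edge (e.g. a–d), it is not an edgeless graph, so tw(G) ≥ 1. Therefore the treewidth is 1.

Treewidth 1.
Bags: B1 = {a, d}  B2 = {c, d}  B3 = {b, c}
Tree: B1–B2, B2–B3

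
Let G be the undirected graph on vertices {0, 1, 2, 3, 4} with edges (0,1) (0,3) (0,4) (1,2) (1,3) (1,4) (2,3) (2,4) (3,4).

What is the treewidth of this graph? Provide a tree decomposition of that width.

Treewidth 3.
One optimal decomposition is:
Bags: B1 = {1, 2, 3, 4}  B2 = {0, 1, 3, 4}
Tree: B1–B2

The largest bag has 4 vertices, giving width 3; this decomposition certifies tw(G) ≤ 3. Conversely, {0, 1, 3, 4} is a clique of size 4, and the vertices of any clique must share a bag in every tree decomposition; so some bag has ≥ 4 vertices and tw(G) ≥ 3. Therefore the treewidth is 3.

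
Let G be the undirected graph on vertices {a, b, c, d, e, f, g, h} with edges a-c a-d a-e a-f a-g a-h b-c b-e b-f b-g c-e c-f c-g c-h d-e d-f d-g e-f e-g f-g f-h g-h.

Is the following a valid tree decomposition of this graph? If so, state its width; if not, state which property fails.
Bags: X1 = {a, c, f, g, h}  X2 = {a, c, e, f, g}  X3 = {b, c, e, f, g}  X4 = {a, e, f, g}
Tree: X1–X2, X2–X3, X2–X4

A tree decomposition must satisfy three properties: every vertex lies in some bag; for every edge, both endpoints lie together in some bag; and for every vertex, the bags containing it form a connected subtree. Here vertex d appears in no bag, so the decomposition is invalid.

No — vertex d appears in no bag.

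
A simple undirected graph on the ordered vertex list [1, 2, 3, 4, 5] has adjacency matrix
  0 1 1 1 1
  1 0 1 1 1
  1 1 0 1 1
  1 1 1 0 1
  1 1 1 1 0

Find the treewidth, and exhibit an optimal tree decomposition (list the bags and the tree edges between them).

A single bag containing all 5 vertices is trivially a valid decomposition of width 4. For the lower bound, the 5 vertices {1, 2, 3, 4, 5} are pairwise adjacent, and any tree decomposition puts a clique entirely inside one bag — forcing width ≥ 4. Therefore the treewidth is 4.

Treewidth 4.
Bags: B1 = {1, 2, 3, 4, 5}
Tree: (single bag)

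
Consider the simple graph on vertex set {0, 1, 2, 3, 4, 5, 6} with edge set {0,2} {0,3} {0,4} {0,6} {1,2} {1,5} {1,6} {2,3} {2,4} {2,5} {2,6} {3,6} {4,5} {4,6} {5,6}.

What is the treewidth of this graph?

3

A width-3 tree decomposition is:
Bags: B1 = {0, 2, 4, 6}  B2 = {2, 4, 5, 6}  B3 = {0, 2, 3, 6}  B4 = {1, 2, 5, 6}
Tree: B1–B2, B1–B3, B2–B4
Each bag holds 4 vertices, so the decomposition has width 3, which upper-bounds the treewidth. Conversely, {0, 2, 3, 6} is a clique of size 4, and the vertices of any clique must share a bag in every tree decomposition; so some bag has ≥ 4 vertices and tw(G) ≥ 3. Hence tw(G) = 3 exactly.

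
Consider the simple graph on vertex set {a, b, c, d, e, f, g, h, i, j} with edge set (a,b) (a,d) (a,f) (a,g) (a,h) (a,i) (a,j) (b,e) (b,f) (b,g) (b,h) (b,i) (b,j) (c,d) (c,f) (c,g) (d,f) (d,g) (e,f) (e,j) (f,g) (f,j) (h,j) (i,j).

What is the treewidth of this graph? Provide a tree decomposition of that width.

Each bag holds 4 vertices, so the decomposition has width 3, which upper-bounds the treewidth. On the other hand G contains the 4-clique {a, b, h, j}. A clique must lie in a single bag of any decomposition, so no decomposition can have width below 3. Combining the bounds, tw(G) = 3.

Treewidth 3.
One such decomposition:
Bags: B1 = {a, b, f, j}  B2 = {a, b, i, j}  B3 = {a, b, f, g}  B4 = {a, b, h, j}  B5 = {a, d, f, g}  B6 = {c, d, f, g}  B7 = {b, e, f, j}
Tree: B1–B2, B1–B3, B1–B4, B3–B5, B5–B6, B1–B7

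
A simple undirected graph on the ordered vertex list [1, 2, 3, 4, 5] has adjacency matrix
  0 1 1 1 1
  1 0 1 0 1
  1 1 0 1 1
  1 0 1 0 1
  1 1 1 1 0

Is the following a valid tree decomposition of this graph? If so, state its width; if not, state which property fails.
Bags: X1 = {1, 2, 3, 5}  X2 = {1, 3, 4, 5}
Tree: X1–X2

Yes; width 3.

Vertex coverage: the bags together contain {1, 2, 3, 4, 5}, the full vertex set. Edge coverage: each edge of G has both endpoints in at least one bag. Running intersection: for every vertex, the bags containing it form a connected subtree. All three properties hold, so this is a valid tree decomposition of width max|bag| − 1 = 3, and hence tw(G) ≤ 3.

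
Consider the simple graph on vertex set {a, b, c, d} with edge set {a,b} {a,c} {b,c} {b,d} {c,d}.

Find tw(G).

A width-2 tree decomposition is:
Bags: B1 = {b, c, d}  B2 = {a, b, c}
Tree: B1–B2
Each bag holds 3 vertices, so the decomposition has width 2, which upper-bounds the treewidth. On the other hand G contains the 3-clique {b, c, d}. A clique must lie in a single bag of any decomposition, so no decomposition can have width below 2. The upper and lower bounds meet at 2, so that is the treewidth.

2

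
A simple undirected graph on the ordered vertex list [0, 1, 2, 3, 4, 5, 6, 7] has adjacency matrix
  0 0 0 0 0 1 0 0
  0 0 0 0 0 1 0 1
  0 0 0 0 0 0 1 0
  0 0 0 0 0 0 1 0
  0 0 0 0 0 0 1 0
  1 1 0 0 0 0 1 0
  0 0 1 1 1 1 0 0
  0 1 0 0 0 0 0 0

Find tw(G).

A width-1 tree decomposition is:
Bags: B1 = {5, 6}  B2 = {3, 6}  B3 = {4, 6}  B4 = {0, 5}  B5 = {1, 5}  B6 = {1, 7}  B7 = {2, 6}
Tree: B1–B2, B2–B3, B1–B4, B1–B5, B5–B6, B3–B7
The largest bag has 2 vertices, giving width 1; this decomposition certifies tw(G) ≤ 1. Since G has at least one edge (e.g. 5–6), it is not an edgeless graph, so tw(G) ≥ 1. Therefore the treewidth is 1.

1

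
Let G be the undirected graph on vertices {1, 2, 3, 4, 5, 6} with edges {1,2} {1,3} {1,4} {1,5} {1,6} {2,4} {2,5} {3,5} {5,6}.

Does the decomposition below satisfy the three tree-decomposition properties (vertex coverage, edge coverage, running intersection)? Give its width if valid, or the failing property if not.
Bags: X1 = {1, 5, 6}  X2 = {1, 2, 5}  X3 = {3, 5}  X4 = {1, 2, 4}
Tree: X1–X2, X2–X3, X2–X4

No — edge (1,3) lies in no bag.

A tree decomposition must satisfy three properties: every vertex lies in some bag; for every edge, both endpoints lie together in some bag; and for every vertex, the bags containing it form a connected subtree. Here edge (1,3) lies in no bag, so the decomposition is invalid.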